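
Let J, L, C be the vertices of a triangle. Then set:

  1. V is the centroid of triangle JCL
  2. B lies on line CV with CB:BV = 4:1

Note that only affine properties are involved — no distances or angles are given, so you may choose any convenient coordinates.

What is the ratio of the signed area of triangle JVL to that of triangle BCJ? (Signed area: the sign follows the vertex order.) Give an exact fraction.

Choose coordinates J = (0, 0), L = (1, 0), C = (0, 1).
1. V is the centroid of triangle JCL ⇒ V = (1/3, 1/3)
2. B lies on line CV with CB:BV = 4:1 ⇒ B = (4/15, 7/15)
2·[JVL] = -1/3, 2·[BCJ] = 4/15
[JVL]:[BCJ] = -1/3:4/15 = -5/4

[JVL]:[BCJ] = -5/4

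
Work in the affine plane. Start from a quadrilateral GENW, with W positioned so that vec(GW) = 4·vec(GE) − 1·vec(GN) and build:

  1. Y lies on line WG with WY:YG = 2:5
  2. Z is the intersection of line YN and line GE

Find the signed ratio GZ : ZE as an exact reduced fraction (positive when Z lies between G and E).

Work in coordinates with G = (0, 0), E = (1, 0), N = (0, 1), W = (4, -1).
1. Y lies on line WG with WY:YG = 2:5 ⇒ Y = (20/7, -5/7)
2. Z is the intersection of line YN and line GE ⇒ Z = (5/3, 0)
Z = G + t·(E−G) with t = 5/3, so GZ:ZE = t:(1−t) = 5/3:-2/3

GZ:ZE = -5/2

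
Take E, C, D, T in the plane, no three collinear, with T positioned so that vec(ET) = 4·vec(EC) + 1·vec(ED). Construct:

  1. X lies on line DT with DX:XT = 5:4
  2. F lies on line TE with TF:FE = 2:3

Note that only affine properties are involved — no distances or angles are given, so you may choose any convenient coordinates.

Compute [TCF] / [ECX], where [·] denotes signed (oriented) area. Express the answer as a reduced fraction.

Choose coordinates E = (0, 0), C = (1, 0), D = (0, 1), T = (4, 1).
1. X lies on line DT with DX:XT = 5:4 ⇒ X = (20/9, 1)
2. F lies on line TE with TF:FE = 2:3 ⇒ F = (12/5, 3/5)
2·[TCF] = -2/5, 2·[ECX] = 1
[TCF]:[ECX] = -2/5:1 = -2/5

[TCF]:[ECX] = -2/5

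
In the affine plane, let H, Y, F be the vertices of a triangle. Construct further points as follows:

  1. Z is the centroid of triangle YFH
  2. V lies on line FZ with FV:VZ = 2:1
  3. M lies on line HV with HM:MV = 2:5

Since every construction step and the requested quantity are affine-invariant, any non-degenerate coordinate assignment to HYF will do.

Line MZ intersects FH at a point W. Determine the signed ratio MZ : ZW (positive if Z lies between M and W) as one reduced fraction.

Work in coordinates with H = (0, 0), Y = (1, 0), F = (0, 1).
1. Z is the centroid of triangle YFH ⇒ Z = (1/3, 1/3)
2. V lies on line FZ with FV:VZ = 2:1 ⇒ V = (2/9, 5/9)
3. M lies on line HV with HM:MV = 2:5 ⇒ M = (4/63, 10/63)
line MZ meets FH at W = (0, 2/17)
Z = M + t·(W−M) with t = -17/4, so MZ:ZW = -17/4:21/4

MZ:ZW = -17/21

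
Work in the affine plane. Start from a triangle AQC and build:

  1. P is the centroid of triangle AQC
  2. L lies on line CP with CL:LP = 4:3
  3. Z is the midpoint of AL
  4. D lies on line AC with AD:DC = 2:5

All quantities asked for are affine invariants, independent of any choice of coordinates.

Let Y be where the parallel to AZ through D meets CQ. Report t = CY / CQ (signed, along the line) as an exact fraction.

Assign A = (0, 0), Q = (1, 0), C = (0, 1) — the answer is frame-independent, so this choice is without loss of generality.
1. P is the centroid of triangle AQC ⇒ P = (1/3, 1/3)
2. L lies on line CP with CL:LP = 4:3 ⇒ L = (4/21, 13/21)
3. Z is the midpoint of AL ⇒ Z = (2/21, 13/42)
4. D lies on line AC with AD:DC = 2:5 ⇒ D = (0, 2/7)
through D parallel to AZ: direction (2/21, 13/42); meets CQ at Y = (20/119, 99/119)
Y = C + t·(Q−C) with t = 20/119

t = 20/119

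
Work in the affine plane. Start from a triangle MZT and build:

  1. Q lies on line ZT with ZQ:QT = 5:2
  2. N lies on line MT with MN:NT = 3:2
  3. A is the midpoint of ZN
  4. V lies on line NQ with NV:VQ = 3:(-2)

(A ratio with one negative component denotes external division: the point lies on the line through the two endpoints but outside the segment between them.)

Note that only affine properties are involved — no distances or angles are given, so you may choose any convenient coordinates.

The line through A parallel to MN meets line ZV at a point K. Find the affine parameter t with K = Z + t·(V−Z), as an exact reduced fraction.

Set M = (0, 0), Z = (1, 0), T = (0, 1); any affine frame gives the same invariant.
1. Q lies on line ZT with ZQ:QT = 5:2 ⇒ Q = (2/7, 5/7)
2. N lies on line MT with MN:NT = 3:2 ⇒ N = (0, 3/5)
3. A is the midpoint of ZN ⇒ A = (1/2, 3/10)
4. V lies on line NQ with NV:VQ = 3:(-2) ⇒ V = (6/7, 33/35)
through A parallel to MN: direction (0, 3/5); meets ZV at K = (1/2, 33/10)
K = Z + t·(V−Z) with t = 7/2

t = 7/2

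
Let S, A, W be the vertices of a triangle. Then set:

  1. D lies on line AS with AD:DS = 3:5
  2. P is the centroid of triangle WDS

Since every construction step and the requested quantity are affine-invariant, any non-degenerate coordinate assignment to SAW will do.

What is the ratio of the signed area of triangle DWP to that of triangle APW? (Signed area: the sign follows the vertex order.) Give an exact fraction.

[DWP]:[APW] = -5/11

Assign S = (0, 0), A = (1, 0), W = (0, 1) — the answer is frame-independent, so this choice is without loss of generality.
1. D lies on line AS with AD:DS = 3:5 ⇒ D = (5/8, 0)
2. P is the centroid of triangle WDS ⇒ P = (5/24, 1/3)
2·[DWP] = 5/24, 2·[APW] = -11/24
[DWP]:[APW] = 5/24:-11/24 = -5/11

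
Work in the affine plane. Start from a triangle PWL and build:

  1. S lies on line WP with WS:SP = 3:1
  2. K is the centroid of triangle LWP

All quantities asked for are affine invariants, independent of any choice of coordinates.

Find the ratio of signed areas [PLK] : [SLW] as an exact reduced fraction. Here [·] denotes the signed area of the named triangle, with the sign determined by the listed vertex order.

[PLK]:[SLW] = 4/9

Choose coordinates P = (0, 0), W = (1, 0), L = (0, 1).
1. S lies on line WP with WS:SP = 3:1 ⇒ S = (1/4, 0)
2. K is the centroid of triangle LWP ⇒ K = (1/3, 1/3)
2·[PLK] = -1/3, 2·[SLW] = -3/4
[PLK]:[SLW] = -1/3:-3/4 = 4/9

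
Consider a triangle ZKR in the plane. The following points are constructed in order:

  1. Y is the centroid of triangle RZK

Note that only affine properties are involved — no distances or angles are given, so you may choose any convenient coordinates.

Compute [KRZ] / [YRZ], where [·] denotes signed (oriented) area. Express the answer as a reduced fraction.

[KRZ]:[YRZ] = 3

Assign Z = (0, 0), K = (1, 0), R = (0, 1) — the answer is frame-independent, so this choice is without loss of generality.
1. Y is the centroid of triangle RZK ⇒ Y = (1/3, 1/3)
2·[KRZ] = 1, 2·[YRZ] = 1/3
[KRZ]:[YRZ] = 1:1/3 = 3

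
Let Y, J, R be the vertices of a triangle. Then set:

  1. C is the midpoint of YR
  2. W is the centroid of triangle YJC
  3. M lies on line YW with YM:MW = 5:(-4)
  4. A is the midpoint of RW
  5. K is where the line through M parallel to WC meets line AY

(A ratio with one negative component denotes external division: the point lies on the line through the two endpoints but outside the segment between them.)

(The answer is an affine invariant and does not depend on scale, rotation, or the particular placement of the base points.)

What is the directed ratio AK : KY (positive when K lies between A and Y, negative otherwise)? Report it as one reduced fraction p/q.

AK:KY = -7/10

Set Y = (0, 0), J = (1, 0), R = (0, 1); any affine frame gives the same invariant.
1. C is the midpoint of YR ⇒ C = (0, 1/2)
2. W is the centroid of triangle YJC ⇒ W = (1/3, 1/6)
3. M lies on line YW with YM:MW = 5:(-4) ⇒ M = (5/3, 5/6)
4. A is the midpoint of RW ⇒ A = (1/6, 7/12)
5. K is where the line through M parallel to WC meets line AY ⇒ K = (5/9, 35/18)
K = A + t·(Y−A) with t = -7/3, so AK:KY = t:(1−t) = -7/3:10/3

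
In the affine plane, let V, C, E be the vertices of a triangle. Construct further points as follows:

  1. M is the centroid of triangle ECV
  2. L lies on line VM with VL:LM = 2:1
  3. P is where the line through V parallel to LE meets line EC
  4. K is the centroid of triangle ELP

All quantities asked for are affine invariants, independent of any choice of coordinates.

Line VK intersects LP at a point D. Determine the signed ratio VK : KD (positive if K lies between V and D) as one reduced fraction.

Choose coordinates V = (0, 0), C = (1, 0), E = (0, 1).
1. M is the centroid of triangle ECV ⇒ M = (1/3, 1/3)
2. L lies on line VM with VL:LM = 2:1 ⇒ L = (2/9, 2/9)
3. P is where the line through V parallel to LE meets line EC ⇒ P = (-2/5, 7/5)
4. K is the centroid of triangle ELP ⇒ K = (-8/135, 118/135)
line VK meets LP at D = (-1/20, 59/80)
K = V + t·(D−V) with t = 32/27, so VK:KD = 32/27:-5/27

VK:KD = -32/5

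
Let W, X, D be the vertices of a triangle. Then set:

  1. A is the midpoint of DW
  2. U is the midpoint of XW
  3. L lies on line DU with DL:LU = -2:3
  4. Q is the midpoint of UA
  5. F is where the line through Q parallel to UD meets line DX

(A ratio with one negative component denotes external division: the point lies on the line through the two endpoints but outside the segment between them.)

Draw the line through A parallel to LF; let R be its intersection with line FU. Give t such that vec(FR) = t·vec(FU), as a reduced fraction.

Assign W = (0, 0), X = (1, 0), D = (0, 1) — the answer is frame-independent, so this choice is without loss of generality.
1. A is the midpoint of DW ⇒ A = (0, 1/2)
2. U is the midpoint of XW ⇒ U = (1/2, 0)
3. L lies on line DU with DL:LU = -2:3 ⇒ L = (-1, 3)
4. Q is the midpoint of UA ⇒ Q = (1/4, 1/4)
5. F is where the line through Q parallel to UD meets line DX ⇒ F = (-1/4, 5/4)
through A parallel to LF: direction (3/4, -7/4); meets FU at R = (-1/2, 5/3)
R = F + t·(U−F) with t = -1/3

t = -1/3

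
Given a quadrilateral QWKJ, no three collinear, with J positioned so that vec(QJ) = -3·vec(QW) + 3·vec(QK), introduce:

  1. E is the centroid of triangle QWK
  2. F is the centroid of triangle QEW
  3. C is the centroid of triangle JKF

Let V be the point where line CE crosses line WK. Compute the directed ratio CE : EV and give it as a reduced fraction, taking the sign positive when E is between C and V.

CE:EV = 4/9

Assign Q = (0, 0), W = (1, 0), K = (0, 1), J = (-3, 3) — the answer is frame-independent, so this choice is without loss of generality.
1. E is the centroid of triangle QWK ⇒ E = (1/3, 1/3)
2. F is the centroid of triangle QEW ⇒ F = (4/9, 1/9)
3. C is the centroid of triangle JKF ⇒ C = (-23/27, 37/27)
line CE meets WK at V = (3, -2)
E = C + t·(V−C) with t = 4/13, so CE:EV = 4/13:9/13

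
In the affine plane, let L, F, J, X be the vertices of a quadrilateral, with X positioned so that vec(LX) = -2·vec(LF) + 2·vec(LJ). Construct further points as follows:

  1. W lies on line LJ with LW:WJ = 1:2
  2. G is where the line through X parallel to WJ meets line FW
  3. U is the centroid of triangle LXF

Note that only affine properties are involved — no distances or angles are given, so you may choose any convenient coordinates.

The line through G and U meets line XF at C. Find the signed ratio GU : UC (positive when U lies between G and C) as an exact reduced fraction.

GU:UC = 7/2

Choose coordinates L = (0, 0), F = (1, 0), J = (0, 1), X = (-2, 2).
1. W lies on line LJ with LW:WJ = 1:2 ⇒ W = (0, 1/3)
2. G is where the line through X parallel to WJ meets line FW ⇒ G = (-2, 1)
3. U is the centroid of triangle LXF ⇒ U = (-1/3, 2/3)
line GU meets XF at C = (1/7, 4/7)
U = G + t·(C−G) with t = 7/9, so GU:UC = 7/9:2/9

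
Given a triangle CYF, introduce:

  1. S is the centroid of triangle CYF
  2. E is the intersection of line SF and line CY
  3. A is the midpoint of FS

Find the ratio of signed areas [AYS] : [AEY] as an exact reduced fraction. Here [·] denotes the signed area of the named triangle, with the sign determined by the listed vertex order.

Assign C = (0, 0), Y = (1, 0), F = (0, 1) — the answer is frame-independent, so this choice is without loss of generality.
1. S is the centroid of triangle CYF ⇒ S = (1/3, 1/3)
2. E is the intersection of line SF and line CY ⇒ E = (1/2, 0)
3. A is the midpoint of FS ⇒ A = (1/6, 2/3)
2·[AYS] = -1/6, 2·[AEY] = 1/3
[AYS]:[AEY] = -1/6:1/3 = -1/2

[AYS]:[AEY] = -1/2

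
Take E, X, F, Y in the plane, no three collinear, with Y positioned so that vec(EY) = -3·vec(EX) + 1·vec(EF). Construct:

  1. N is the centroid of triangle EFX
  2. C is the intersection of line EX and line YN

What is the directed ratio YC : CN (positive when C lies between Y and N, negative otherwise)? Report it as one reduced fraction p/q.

Work in coordinates with E = (0, 0), X = (1, 0), F = (0, 1), Y = (-3, 1).
1. N is the centroid of triangle EFX ⇒ N = (1/3, 1/3)
2. C is the intersection of line EX and line YN ⇒ C = (2, 0)
C = Y + t·(N−Y) with t = 3/2, so YC:CN = t:(1−t) = 3/2:-1/2

YC:CN = -3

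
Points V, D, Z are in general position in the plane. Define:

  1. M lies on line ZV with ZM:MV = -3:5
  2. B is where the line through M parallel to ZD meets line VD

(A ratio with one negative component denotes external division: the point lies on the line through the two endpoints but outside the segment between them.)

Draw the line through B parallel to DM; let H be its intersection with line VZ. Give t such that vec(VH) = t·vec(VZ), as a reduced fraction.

t = 25/4

Work in coordinates with V = (0, 0), D = (1, 0), Z = (0, 1).
1. M lies on line ZV with ZM:MV = -3:5 ⇒ M = (0, 5/2)
2. B is where the line through M parallel to ZD meets line VD ⇒ B = (5/2, 0)
through B parallel to DM: direction (-1, 5/2); meets VZ at H = (0, 25/4)
H = V + t·(Z−V) with t = 25/4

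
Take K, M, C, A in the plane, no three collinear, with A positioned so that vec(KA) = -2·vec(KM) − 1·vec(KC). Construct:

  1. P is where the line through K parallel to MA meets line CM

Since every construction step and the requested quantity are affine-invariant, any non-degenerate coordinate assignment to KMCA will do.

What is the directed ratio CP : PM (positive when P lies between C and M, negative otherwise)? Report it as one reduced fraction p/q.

CP:PM = 3

Set K = (0, 0), M = (1, 0), C = (0, 1), A = (-2, -1); any affine frame gives the same invariant.
1. P is where the line through K parallel to MA meets line CM ⇒ P = (3/4, 1/4)
P = C + t·(M−C) with t = 3/4, so CP:PM = t:(1−t) = 3/4:1/4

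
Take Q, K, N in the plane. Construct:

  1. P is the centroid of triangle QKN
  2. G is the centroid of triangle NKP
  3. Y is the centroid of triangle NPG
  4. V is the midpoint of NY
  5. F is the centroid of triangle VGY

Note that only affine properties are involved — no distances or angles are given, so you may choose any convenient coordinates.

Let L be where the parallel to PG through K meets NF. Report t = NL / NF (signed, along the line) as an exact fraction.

Assign Q = (0, 0), K = (1, 0), N = (0, 1) — the answer is frame-independent, so this choice is without loss of generality.
1. P is the centroid of triangle QKN ⇒ P = (1/3, 1/3)
2. G is the centroid of triangle NKP ⇒ G = (4/9, 4/9)
3. Y is the centroid of triangle NPG ⇒ Y = (7/27, 16/27)
4. V is the midpoint of NY ⇒ V = (7/54, 43/54)
5. F is the centroid of triangle VGY ⇒ F = (5/18, 11/18)
through K parallel to PG: direction (1/9, 1/9); meets NF at L = (5/6, -1/6)
L = N + t·(F−N) with t = 3

t = 3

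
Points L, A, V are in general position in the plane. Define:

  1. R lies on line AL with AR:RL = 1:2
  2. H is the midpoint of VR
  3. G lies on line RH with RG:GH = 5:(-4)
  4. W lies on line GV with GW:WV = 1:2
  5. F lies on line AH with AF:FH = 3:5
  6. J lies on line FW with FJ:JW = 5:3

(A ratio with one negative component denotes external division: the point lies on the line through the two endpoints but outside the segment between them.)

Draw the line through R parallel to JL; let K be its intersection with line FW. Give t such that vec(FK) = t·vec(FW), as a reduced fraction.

Choose coordinates L = (0, 0), A = (1, 0), V = (0, 1).
1. R lies on line AL with AR:RL = 1:2 ⇒ R = (2/3, 0)
2. H is the midpoint of VR ⇒ H = (1/3, 1/2)
3. G lies on line RH with RG:GH = 5:(-4) ⇒ G = (-1, 5/2)
4. W lies on line GV with GW:WV = 1:2 ⇒ W = (-2/3, 2)
5. F lies on line AH with AF:FH = 3:5 ⇒ F = (3/4, 3/16)
6. J lies on line FW with FJ:JW = 5:3 ⇒ J = (-13/96, 169/128)
through R parallel to JL: direction (13/96, -169/128); meets FW at K = (91/144, 65/192)
K = F + t·(W−F) with t = 1/12

t = 1/12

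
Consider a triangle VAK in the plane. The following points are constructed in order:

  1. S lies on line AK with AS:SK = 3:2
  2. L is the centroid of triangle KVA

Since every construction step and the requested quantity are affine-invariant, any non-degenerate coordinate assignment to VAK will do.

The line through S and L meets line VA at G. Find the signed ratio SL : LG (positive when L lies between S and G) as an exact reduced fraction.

Set V = (0, 0), A = (1, 0), K = (0, 1); any affine frame gives the same invariant.
1. S lies on line AK with AS:SK = 3:2 ⇒ S = (2/5, 3/5)
2. L is the centroid of triangle KVA ⇒ L = (1/3, 1/3)
line SL meets VA at G = (1/4, 0)
L = S + t·(G−S) with t = 4/9, so SL:LG = 4/9:5/9

SL:LG = 4/5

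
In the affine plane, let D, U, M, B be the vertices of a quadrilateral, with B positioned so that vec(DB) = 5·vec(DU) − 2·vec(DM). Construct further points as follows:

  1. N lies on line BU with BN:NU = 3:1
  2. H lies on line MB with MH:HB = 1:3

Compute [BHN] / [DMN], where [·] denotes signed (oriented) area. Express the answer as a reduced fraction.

Set D = (0, 0), U = (1, 0), M = (0, 1), B = (5, -2); any affine frame gives the same invariant.
1. N lies on line BU with BN:NU = 3:1 ⇒ N = (2, -1/2)
2. H lies on line MB with MH:HB = 1:3 ⇒ H = (5/4, 1/4)
2·[BHN] = 9/8, 2·[DMN] = -2
[BHN]:[DMN] = 9/8:-2 = -9/16

[BHN]:[DMN] = -9/16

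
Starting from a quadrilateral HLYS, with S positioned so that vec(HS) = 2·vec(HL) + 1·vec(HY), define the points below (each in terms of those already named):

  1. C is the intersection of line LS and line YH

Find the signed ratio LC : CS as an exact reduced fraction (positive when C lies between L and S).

LC:CS = -1/2

Set H = (0, 0), L = (1, 0), Y = (0, 1), S = (2, 1); any affine frame gives the same invariant.
1. C is the intersection of line LS and line YH ⇒ C = (0, -1)
C = L + t·(S−L) with t = -1, so LC:CS = t:(1−t) = -1:2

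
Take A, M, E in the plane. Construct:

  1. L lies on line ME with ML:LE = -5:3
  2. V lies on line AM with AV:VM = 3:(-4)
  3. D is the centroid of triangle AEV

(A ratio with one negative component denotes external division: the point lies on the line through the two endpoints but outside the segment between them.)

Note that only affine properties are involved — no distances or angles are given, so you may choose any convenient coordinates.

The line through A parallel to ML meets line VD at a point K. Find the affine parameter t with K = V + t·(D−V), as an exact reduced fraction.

t = 9/7

Set A = (0, 0), M = (1, 0), E = (0, 1); any affine frame gives the same invariant.
1. L lies on line ME with ML:LE = -5:3 ⇒ L = (-3/2, 5/2)
2. V lies on line AM with AV:VM = 3:(-4) ⇒ V = (-3, 0)
3. D is the centroid of triangle AEV ⇒ D = (-1, 1/3)
through A parallel to ML: direction (-5/2, 5/2); meets VD at K = (-3/7, 3/7)
K = V + t·(D−V) with t = 9/7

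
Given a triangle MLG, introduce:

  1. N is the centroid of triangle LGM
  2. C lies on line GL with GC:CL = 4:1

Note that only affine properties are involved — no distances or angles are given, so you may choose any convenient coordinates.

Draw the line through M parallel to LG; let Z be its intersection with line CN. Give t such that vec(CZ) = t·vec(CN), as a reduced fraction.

t = 3

Work in coordinates with M = (0, 0), L = (1, 0), G = (0, 1).
1. N is the centroid of triangle LGM ⇒ N = (1/3, 1/3)
2. C lies on line GL with GC:CL = 4:1 ⇒ C = (4/5, 1/5)
through M parallel to LG: direction (-1, 1); meets CN at Z = (-3/5, 3/5)
Z = C + t·(N−C) with t = 3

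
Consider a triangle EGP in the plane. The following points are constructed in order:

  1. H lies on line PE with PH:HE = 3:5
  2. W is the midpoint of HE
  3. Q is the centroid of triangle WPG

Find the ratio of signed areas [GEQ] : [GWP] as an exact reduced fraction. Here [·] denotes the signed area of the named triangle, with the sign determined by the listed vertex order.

Work in coordinates with E = (0, 0), G = (1, 0), P = (0, 1).
1. H lies on line PE with PH:HE = 3:5 ⇒ H = (0, 5/8)
2. W is the midpoint of HE ⇒ W = (0, 5/16)
3. Q is the centroid of triangle WPG ⇒ Q = (1/3, 7/16)
2·[GEQ] = -7/16, 2·[GWP] = -11/16
[GEQ]:[GWP] = -7/16:-11/16 = 7/11

[GEQ]:[GWP] = 7/11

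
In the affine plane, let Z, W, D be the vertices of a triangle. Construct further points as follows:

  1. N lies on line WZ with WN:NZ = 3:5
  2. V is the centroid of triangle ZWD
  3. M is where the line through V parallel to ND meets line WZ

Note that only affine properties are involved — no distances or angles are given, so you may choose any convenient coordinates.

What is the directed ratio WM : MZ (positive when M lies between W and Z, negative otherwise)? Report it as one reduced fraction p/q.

Set Z = (0, 0), W = (1, 0), D = (0, 1); any affine frame gives the same invariant.
1. N lies on line WZ with WN:NZ = 3:5 ⇒ N = (5/8, 0)
2. V is the centroid of triangle ZWD ⇒ V = (1/3, 1/3)
3. M is where the line through V parallel to ND meets line WZ ⇒ M = (13/24, 0)
M = W + t·(Z−W) with t = 11/24, so WM:MZ = t:(1−t) = 11/24:13/24

WM:MZ = 11/13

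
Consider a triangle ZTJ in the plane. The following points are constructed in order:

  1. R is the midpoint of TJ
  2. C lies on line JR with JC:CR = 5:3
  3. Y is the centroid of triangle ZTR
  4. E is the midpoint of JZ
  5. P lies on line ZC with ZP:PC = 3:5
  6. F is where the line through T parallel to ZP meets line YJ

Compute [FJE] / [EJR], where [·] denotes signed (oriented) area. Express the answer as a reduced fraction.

[FJE]:[EJR] = -48/29

Set Z = (0, 0), T = (1, 0), J = (0, 1); any affine frame gives the same invariant.
1. R is the midpoint of TJ ⇒ R = (1/2, 1/2)
2. C lies on line JR with JC:CR = 5:3 ⇒ C = (5/16, 11/16)
3. Y is the centroid of triangle ZTR ⇒ Y = (1/2, 1/6)
4. E is the midpoint of JZ ⇒ E = (0, 1/2)
5. P lies on line ZC with ZP:PC = 3:5 ⇒ P = (15/128, 33/128)
6. F is where the line through T parallel to ZP meets line YJ ⇒ F = (24/29, -11/29)
2·[FJE] = 12/29, 2·[EJR] = -1/4
[FJE]:[EJR] = 12/29:-1/4 = -48/29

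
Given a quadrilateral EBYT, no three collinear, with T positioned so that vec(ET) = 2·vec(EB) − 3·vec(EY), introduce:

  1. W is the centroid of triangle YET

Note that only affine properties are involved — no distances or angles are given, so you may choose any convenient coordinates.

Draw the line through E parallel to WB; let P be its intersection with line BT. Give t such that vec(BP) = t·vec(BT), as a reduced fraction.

t = -2/5

Work in coordinates with E = (0, 0), B = (1, 0), Y = (0, 1), T = (2, -3).
1. W is the centroid of triangle YET ⇒ W = (2/3, -2/3)
through E parallel to WB: direction (1/3, 2/3); meets BT at P = (3/5, 6/5)
P = B + t·(T−B) with t = -2/5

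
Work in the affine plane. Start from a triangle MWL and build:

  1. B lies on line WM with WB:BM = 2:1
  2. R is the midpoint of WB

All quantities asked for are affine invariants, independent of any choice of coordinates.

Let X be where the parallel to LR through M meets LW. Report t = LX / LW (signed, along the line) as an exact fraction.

Assign M = (0, 0), W = (1, 0), L = (0, 1) — the answer is frame-independent, so this choice is without loss of generality.
1. B lies on line WM with WB:BM = 2:1 ⇒ B = (1/3, 0)
2. R is the midpoint of WB ⇒ R = (2/3, 0)
through M parallel to LR: direction (2/3, -1); meets LW at X = (-2, 3)
X = L + t·(W−L) with t = -2

t = -2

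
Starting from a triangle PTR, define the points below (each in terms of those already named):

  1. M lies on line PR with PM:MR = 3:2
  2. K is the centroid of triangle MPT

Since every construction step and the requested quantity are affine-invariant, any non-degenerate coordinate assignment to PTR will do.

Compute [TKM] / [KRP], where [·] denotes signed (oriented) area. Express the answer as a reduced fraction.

[TKM]:[KRP] = -3/5

Work in coordinates with P = (0, 0), T = (1, 0), R = (0, 1).
1. M lies on line PR with PM:MR = 3:2 ⇒ M = (0, 3/5)
2. K is the centroid of triangle MPT ⇒ K = (1/3, 1/5)
2·[TKM] = -1/5, 2·[KRP] = 1/3
[TKM]:[KRP] = -1/5:1/3 = -3/5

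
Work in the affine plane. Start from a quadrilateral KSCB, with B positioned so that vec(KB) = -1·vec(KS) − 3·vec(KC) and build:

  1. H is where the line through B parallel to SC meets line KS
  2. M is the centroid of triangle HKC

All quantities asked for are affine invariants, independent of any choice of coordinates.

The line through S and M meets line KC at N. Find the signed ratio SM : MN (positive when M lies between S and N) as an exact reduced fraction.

SM:MN = -7/4

Choose coordinates K = (0, 0), S = (1, 0), C = (0, 1), B = (-1, -3).
1. H is where the line through B parallel to SC meets line KS ⇒ H = (-4, 0)
2. M is the centroid of triangle HKC ⇒ M = (-4/3, 1/3)
line SM meets KC at N = (0, 1/7)
M = S + t·(N−S) with t = 7/3, so SM:MN = 7/3:-4/3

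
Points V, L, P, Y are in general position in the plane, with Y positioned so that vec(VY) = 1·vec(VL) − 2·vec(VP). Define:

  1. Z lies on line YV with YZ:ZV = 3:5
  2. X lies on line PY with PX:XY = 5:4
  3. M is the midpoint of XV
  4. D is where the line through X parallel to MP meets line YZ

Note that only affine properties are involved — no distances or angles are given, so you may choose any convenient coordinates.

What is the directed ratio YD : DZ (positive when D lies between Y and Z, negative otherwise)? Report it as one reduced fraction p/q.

YD:DZ = 16/5

Work in coordinates with V = (0, 0), L = (1, 0), P = (0, 1), Y = (1, -2).
1. Z lies on line YV with YZ:ZV = 3:5 ⇒ Z = (5/8, -5/4)
2. X lies on line PY with PX:XY = 5:4 ⇒ X = (5/9, -2/3)
3. M is the midpoint of XV ⇒ M = (5/18, -1/3)
4. D is where the line through X parallel to MP meets line YZ ⇒ D = (5/7, -10/7)
D = Y + t·(Z−Y) with t = 16/21, so YD:DZ = t:(1−t) = 16/21:5/21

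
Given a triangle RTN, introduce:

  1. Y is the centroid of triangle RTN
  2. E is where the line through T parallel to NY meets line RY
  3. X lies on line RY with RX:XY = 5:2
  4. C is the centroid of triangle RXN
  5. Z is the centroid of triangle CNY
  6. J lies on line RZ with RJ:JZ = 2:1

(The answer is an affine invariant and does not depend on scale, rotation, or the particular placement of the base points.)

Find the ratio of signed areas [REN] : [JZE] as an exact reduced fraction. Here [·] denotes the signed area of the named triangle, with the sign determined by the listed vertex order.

[REN]:[JZE] = -27/4

Choose coordinates R = (0, 0), T = (1, 0), N = (0, 1).
1. Y is the centroid of triangle RTN ⇒ Y = (1/3, 1/3)
2. E is where the line through T parallel to NY meets line RY ⇒ E = (2/3, 2/3)
3. X lies on line RY with RX:XY = 5:2 ⇒ X = (5/21, 5/21)
4. C is the centroid of triangle RXN ⇒ C = (5/63, 26/63)
5. Z is the centroid of triangle CNY ⇒ Z = (26/189, 110/189)
6. J lies on line RZ with RJ:JZ = 2:1 ⇒ J = (52/567, 220/567)
2·[REN] = 2/3, 2·[JZE] = -8/81
[REN]:[JZE] = 2/3:-8/81 = -27/4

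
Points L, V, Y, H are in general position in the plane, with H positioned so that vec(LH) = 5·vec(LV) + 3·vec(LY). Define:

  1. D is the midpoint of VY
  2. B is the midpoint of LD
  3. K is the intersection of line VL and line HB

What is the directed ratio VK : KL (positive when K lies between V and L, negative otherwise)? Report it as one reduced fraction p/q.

Assign L = (0, 0), V = (1, 0), Y = (0, 1), H = (5, 3) — the answer is frame-independent, so this choice is without loss of generality.
1. D is the midpoint of VY ⇒ D = (1/2, 1/2)
2. B is the midpoint of LD ⇒ B = (1/4, 1/4)
3. K is the intersection of line VL and line HB ⇒ K = (-2/11, 0)
K = V + t·(L−V) with t = 13/11, so VK:KL = t:(1−t) = 13/11:-2/11

VK:KL = -13/2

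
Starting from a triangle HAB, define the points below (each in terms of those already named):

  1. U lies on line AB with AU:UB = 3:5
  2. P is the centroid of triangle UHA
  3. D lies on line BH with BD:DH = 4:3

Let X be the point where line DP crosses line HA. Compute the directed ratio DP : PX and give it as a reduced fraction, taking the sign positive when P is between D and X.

Set H = (0, 0), A = (1, 0), B = (0, 1); any affine frame gives the same invariant.
1. U lies on line AB with AU:UB = 3:5 ⇒ U = (5/8, 3/8)
2. P is the centroid of triangle UHA ⇒ P = (13/24, 1/8)
3. D lies on line BH with BD:DH = 4:3 ⇒ D = (0, 3/7)
line DP meets HA at X = (13/17, 0)
P = D + t·(X−D) with t = 17/24, so DP:PX = 17/24:7/24

DP:PX = 17/7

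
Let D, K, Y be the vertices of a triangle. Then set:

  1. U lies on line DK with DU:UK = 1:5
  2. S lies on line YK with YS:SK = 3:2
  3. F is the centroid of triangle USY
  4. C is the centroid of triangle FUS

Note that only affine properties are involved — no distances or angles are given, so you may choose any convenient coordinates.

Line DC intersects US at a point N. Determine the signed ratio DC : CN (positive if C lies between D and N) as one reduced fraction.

DC:CN = 1/5

Assign D = (0, 0), K = (1, 0), Y = (0, 1) — the answer is frame-independent, so this choice is without loss of generality.
1. U lies on line DK with DU:UK = 1:5 ⇒ U = (1/6, 0)
2. S lies on line YK with YS:SK = 3:2 ⇒ S = (3/5, 2/5)
3. F is the centroid of triangle USY ⇒ F = (23/90, 7/15)
4. C is the centroid of triangle FUS ⇒ C = (46/135, 13/45)
line DC meets US at N = (92/45, 26/15)
C = D + t·(N−D) with t = 1/6, so DC:CN = 1/6:5/6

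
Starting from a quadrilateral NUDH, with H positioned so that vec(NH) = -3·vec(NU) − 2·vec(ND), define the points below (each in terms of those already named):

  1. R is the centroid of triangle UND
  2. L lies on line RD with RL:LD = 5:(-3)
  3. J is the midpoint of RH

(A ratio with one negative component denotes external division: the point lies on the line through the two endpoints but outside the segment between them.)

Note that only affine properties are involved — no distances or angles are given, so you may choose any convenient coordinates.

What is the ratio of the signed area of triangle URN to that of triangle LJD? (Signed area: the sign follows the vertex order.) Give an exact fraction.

Assign N = (0, 0), U = (1, 0), D = (0, 1), H = (-3, -2) — the answer is frame-independent, so this choice is without loss of generality.
1. R is the centroid of triangle UND ⇒ R = (1/3, 1/3)
2. L lies on line RD with RL:LD = 5:(-3) ⇒ L = (-1/2, 2)
3. J is the midpoint of RH ⇒ J = (-4/3, -5/6)
2·[URN] = 1/3, 2·[LJD] = 9/4
[URN]:[LJD] = 1/3:9/4 = 4/27

[URN]:[LJD] = 4/27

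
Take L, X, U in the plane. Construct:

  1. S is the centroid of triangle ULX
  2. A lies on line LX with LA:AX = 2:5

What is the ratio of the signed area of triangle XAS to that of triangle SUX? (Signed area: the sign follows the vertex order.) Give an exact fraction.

[XAS]:[SUX] = 5/7

Work in coordinates with L = (0, 0), X = (1, 0), U = (0, 1).
1. S is the centroid of triangle ULX ⇒ S = (1/3, 1/3)
2. A lies on line LX with LA:AX = 2:5 ⇒ A = (2/7, 0)
2·[XAS] = -5/21, 2·[SUX] = -1/3
[XAS]:[SUX] = -5/21:-1/3 = 5/7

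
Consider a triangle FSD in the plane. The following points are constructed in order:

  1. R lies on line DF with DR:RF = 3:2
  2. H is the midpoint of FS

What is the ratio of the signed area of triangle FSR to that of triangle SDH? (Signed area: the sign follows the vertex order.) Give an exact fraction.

[FSR]:[SDH] = 4/5

Choose coordinates F = (0, 0), S = (1, 0), D = (0, 1).
1. R lies on line DF with DR:RF = 3:2 ⇒ R = (0, 2/5)
2. H is the midpoint of FS ⇒ H = (1/2, 0)
2·[FSR] = 2/5, 2·[SDH] = 1/2
[FSR]:[SDH] = 2/5:1/2 = 4/5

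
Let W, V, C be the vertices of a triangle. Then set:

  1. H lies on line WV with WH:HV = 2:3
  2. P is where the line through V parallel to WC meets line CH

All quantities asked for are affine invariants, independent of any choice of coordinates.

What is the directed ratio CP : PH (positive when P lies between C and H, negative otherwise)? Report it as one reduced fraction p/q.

Set W = (0, 0), V = (1, 0), C = (0, 1); any affine frame gives the same invariant.
1. H lies on line WV with WH:HV = 2:3 ⇒ H = (2/5, 0)
2. P is where the line through V parallel to WC meets line CH ⇒ P = (1, -3/2)
P = C + t·(H−C) with t = 5/2, so CP:PH = t:(1−t) = 5/2:-3/2

CP:PH = -5/3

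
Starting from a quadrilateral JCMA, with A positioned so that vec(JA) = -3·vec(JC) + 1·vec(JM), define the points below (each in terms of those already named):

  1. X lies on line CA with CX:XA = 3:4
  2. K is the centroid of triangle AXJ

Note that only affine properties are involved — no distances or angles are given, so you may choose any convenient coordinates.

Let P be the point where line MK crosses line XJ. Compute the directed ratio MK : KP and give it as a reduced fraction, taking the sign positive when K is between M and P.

MK:KP = -19/4

Work in coordinates with J = (0, 0), C = (1, 0), M = (0, 1), A = (-3, 1).
1. X lies on line CA with CX:XA = 3:4 ⇒ X = (-5/7, 3/7)
2. K is the centroid of triangle AXJ ⇒ K = (-26/21, 10/21)
line MK meets XJ at P = (-130/133, 78/133)
K = M + t·(P−M) with t = 19/15, so MK:KP = 19/15:-4/15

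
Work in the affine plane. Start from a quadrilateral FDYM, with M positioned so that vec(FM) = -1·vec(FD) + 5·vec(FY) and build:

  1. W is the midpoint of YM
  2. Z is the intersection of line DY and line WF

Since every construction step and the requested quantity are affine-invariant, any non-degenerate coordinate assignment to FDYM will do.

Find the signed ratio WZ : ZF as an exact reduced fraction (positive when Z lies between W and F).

Choose coordinates F = (0, 0), D = (1, 0), Y = (0, 1), M = (-1, 5).
1. W is the midpoint of YM ⇒ W = (-1/2, 3)
2. Z is the intersection of line DY and line WF ⇒ Z = (-1/5, 6/5)
Z = W + t·(F−W) with t = 3/5, so WZ:ZF = t:(1−t) = 3/5:2/5

WZ:ZF = 3/2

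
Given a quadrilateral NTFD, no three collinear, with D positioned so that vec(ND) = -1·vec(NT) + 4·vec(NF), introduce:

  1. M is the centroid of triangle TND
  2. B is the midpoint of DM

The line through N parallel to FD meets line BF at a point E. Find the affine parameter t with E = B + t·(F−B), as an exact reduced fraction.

t = 7

Work in coordinates with N = (0, 0), T = (1, 0), F = (0, 1), D = (-1, 4).
1. M is the centroid of triangle TND ⇒ M = (0, 4/3)
2. B is the midpoint of DM ⇒ B = (-1/2, 8/3)
through N parallel to FD: direction (-1, 3); meets BF at E = (3, -9)
E = B + t·(F−B) with t = 7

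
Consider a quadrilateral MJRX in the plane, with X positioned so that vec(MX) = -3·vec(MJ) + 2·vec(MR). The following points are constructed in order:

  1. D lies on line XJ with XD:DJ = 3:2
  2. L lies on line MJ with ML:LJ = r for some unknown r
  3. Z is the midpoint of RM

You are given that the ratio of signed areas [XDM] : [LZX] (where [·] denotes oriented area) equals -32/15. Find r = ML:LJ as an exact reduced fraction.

r = 5/3

Set M = (0, 0), J = (1, 0), R = (0, 1), X = (-3, 2); any affine frame gives the same invariant.
1. D lies on line XJ with XD:DJ = 3:2 ⇒ D = (-3/5, 4/5)
2. With ML:LJ = r, write λ = r/(r+1) so L = M + λ·(J−M); L is affine-linear in λ
3. Z is the midpoint of RM ⇒ Z = (0, 1/2)
Every point depending on L is an affine combination of L and λ-independent points, so each such coordinate is linear in λ; the λ² term in each signed area is a multiple of (J−M)×(J−M) = 0, so 2·[XDM] and 2·[LZX] are each linear in λ. Evaluating at λ=0 and λ=1:
  2·[XDM] = -6/5,   2·[LZX] = -3/2·λ + 3/2
So [XDM]:[LZX] = (-6/5) / (-3/2·λ + 3/2). Setting this equal to -32/15:
  -6/5 = -32/15·(-3/2·λ + 3/2)  ⇒  λ = 5/8
Then r = λ/(1−λ) = (5/8)/(3/8) = 5/3. Check: with r = 5/3, L = (5/8, 0) and [XDM]:[LZX] = -32/15 as required.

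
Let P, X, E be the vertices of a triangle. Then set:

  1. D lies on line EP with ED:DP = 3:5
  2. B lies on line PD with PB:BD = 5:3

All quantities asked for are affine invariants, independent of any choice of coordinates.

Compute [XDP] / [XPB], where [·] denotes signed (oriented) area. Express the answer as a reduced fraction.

[XDP]:[XPB] = -8/5

Set P = (0, 0), X = (1, 0), E = (0, 1); any affine frame gives the same invariant.
1. D lies on line EP with ED:DP = 3:5 ⇒ D = (0, 5/8)
2. B lies on line PD with PB:BD = 5:3 ⇒ B = (0, 25/64)
2·[XDP] = 5/8, 2·[XPB] = -25/64
[XDP]:[XPB] = 5/8:-25/64 = -8/5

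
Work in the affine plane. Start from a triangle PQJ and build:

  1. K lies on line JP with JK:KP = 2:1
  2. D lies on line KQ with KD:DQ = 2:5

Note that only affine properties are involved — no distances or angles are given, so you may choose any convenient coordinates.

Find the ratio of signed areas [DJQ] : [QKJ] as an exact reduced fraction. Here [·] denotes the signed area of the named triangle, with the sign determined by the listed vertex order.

[DJQ]:[QKJ] = 5/7

Choose coordinates P = (0, 0), Q = (1, 0), J = (0, 1).
1. K lies on line JP with JK:KP = 2:1 ⇒ K = (0, 1/3)
2. D lies on line KQ with KD:DQ = 2:5 ⇒ D = (2/7, 5/21)
2·[DJQ] = -10/21, 2·[QKJ] = -2/3
[DJQ]:[QKJ] = -10/21:-2/3 = 5/7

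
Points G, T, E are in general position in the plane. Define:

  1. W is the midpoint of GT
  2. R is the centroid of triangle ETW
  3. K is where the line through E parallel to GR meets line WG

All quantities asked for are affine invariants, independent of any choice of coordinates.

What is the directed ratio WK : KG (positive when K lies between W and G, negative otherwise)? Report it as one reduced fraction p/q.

Work in coordinates with G = (0, 0), T = (1, 0), E = (0, 1).
1. W is the midpoint of GT ⇒ W = (1/2, 0)
2. R is the centroid of triangle ETW ⇒ R = (1/2, 1/3)
3. K is where the line through E parallel to GR meets line WG ⇒ K = (-3/2, 0)
K = W + t·(G−W) with t = 4, so WK:KG = t:(1−t) = 4:-3

WK:KG = -4/3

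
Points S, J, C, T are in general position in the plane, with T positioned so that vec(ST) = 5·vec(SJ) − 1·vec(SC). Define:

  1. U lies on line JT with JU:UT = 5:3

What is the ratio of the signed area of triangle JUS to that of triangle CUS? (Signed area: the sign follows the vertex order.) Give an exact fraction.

Choose coordinates S = (0, 0), J = (1, 0), C = (0, 1), T = (5, -1).
1. U lies on line JT with JU:UT = 5:3 ⇒ U = (7/2, -5/8)
2·[JUS] = -5/8, 2·[CUS] = -7/2
[JUS]:[CUS] = -5/8:-7/2 = 5/28

[JUS]:[CUS] = 5/28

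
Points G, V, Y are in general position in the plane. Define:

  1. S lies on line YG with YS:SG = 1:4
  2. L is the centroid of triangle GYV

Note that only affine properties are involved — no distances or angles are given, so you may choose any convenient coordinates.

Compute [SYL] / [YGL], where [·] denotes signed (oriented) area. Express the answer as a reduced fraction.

Work in coordinates with G = (0, 0), V = (1, 0), Y = (0, 1).
1. S lies on line YG with YS:SG = 1:4 ⇒ S = (0, 4/5)
2. L is the centroid of triangle GYV ⇒ L = (1/3, 1/3)
2·[SYL] = -1/15, 2·[YGL] = 1/3
[SYL]:[YGL] = -1/15:1/3 = -1/5

[SYL]:[YGL] = -1/5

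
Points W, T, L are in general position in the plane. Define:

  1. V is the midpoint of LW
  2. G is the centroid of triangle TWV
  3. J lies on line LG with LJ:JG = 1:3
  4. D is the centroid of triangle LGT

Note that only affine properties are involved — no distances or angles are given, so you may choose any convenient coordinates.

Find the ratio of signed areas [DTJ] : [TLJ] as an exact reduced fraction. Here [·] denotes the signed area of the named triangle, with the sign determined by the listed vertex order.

Work in coordinates with W = (0, 0), T = (1, 0), L = (0, 1).
1. V is the midpoint of LW ⇒ V = (0, 1/2)
2. G is the centroid of triangle TWV ⇒ G = (1/3, 1/6)
3. J lies on line LG with LJ:JG = 1:3 ⇒ J = (1/12, 19/24)
4. D is the centroid of triangle LGT ⇒ D = (4/9, 7/18)
2·[DTJ] = 1/12, 2·[TLJ] = 1/8
[DTJ]:[TLJ] = 1/12:1/8 = 2/3

[DTJ]:[TLJ] = 2/3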